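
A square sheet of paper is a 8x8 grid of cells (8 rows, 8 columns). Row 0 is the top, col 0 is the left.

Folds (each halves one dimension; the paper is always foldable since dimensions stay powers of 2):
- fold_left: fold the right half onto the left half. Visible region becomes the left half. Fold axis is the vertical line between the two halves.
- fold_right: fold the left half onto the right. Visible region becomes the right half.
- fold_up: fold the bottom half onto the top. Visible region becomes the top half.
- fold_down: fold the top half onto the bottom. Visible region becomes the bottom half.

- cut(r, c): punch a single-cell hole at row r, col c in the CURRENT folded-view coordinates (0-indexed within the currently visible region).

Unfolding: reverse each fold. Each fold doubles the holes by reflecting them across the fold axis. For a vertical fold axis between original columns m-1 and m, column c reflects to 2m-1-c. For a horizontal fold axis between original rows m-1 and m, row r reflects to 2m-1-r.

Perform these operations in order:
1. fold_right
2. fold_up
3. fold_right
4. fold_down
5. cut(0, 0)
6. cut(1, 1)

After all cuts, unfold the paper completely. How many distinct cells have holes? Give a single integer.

Answer: 32

Derivation:
Op 1 fold_right: fold axis v@4; visible region now rows[0,8) x cols[4,8) = 8x4
Op 2 fold_up: fold axis h@4; visible region now rows[0,4) x cols[4,8) = 4x4
Op 3 fold_right: fold axis v@6; visible region now rows[0,4) x cols[6,8) = 4x2
Op 4 fold_down: fold axis h@2; visible region now rows[2,4) x cols[6,8) = 2x2
Op 5 cut(0, 0): punch at orig (2,6); cuts so far [(2, 6)]; region rows[2,4) x cols[6,8) = 2x2
Op 6 cut(1, 1): punch at orig (3,7); cuts so far [(2, 6), (3, 7)]; region rows[2,4) x cols[6,8) = 2x2
Unfold 1 (reflect across h@2): 4 holes -> [(0, 7), (1, 6), (2, 6), (3, 7)]
Unfold 2 (reflect across v@6): 8 holes -> [(0, 4), (0, 7), (1, 5), (1, 6), (2, 5), (2, 6), (3, 4), (3, 7)]
Unfold 3 (reflect across h@4): 16 holes -> [(0, 4), (0, 7), (1, 5), (1, 6), (2, 5), (2, 6), (3, 4), (3, 7), (4, 4), (4, 7), (5, 5), (5, 6), (6, 5), (6, 6), (7, 4), (7, 7)]
Unfold 4 (reflect across v@4): 32 holes -> [(0, 0), (0, 3), (0, 4), (0, 7), (1, 1), (1, 2), (1, 5), (1, 6), (2, 1), (2, 2), (2, 5), (2, 6), (3, 0), (3, 3), (3, 4), (3, 7), (4, 0), (4, 3), (4, 4), (4, 7), (5, 1), (5, 2), (5, 5), (5, 6), (6, 1), (6, 2), (6, 5), (6, 6), (7, 0), (7, 3), (7, 4), (7, 7)]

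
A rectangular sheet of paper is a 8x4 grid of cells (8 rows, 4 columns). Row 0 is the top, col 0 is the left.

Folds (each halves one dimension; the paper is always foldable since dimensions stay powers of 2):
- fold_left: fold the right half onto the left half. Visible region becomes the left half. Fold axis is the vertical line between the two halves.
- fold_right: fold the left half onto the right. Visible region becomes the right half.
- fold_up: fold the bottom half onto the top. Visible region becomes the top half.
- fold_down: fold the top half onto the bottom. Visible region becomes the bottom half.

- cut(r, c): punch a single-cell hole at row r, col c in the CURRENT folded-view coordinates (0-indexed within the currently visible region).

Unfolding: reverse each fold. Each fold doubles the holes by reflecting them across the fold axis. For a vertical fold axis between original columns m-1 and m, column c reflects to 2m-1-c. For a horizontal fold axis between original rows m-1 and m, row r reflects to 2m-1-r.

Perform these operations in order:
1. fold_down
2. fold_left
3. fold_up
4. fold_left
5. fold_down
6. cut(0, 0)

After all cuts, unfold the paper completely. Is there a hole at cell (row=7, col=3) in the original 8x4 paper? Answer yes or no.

Answer: yes

Derivation:
Op 1 fold_down: fold axis h@4; visible region now rows[4,8) x cols[0,4) = 4x4
Op 2 fold_left: fold axis v@2; visible region now rows[4,8) x cols[0,2) = 4x2
Op 3 fold_up: fold axis h@6; visible region now rows[4,6) x cols[0,2) = 2x2
Op 4 fold_left: fold axis v@1; visible region now rows[4,6) x cols[0,1) = 2x1
Op 5 fold_down: fold axis h@5; visible region now rows[5,6) x cols[0,1) = 1x1
Op 6 cut(0, 0): punch at orig (5,0); cuts so far [(5, 0)]; region rows[5,6) x cols[0,1) = 1x1
Unfold 1 (reflect across h@5): 2 holes -> [(4, 0), (5, 0)]
Unfold 2 (reflect across v@1): 4 holes -> [(4, 0), (4, 1), (5, 0), (5, 1)]
Unfold 3 (reflect across h@6): 8 holes -> [(4, 0), (4, 1), (5, 0), (5, 1), (6, 0), (6, 1), (7, 0), (7, 1)]
Unfold 4 (reflect across v@2): 16 holes -> [(4, 0), (4, 1), (4, 2), (4, 3), (5, 0), (5, 1), (5, 2), (5, 3), (6, 0), (6, 1), (6, 2), (6, 3), (7, 0), (7, 1), (7, 2), (7, 3)]
Unfold 5 (reflect across h@4): 32 holes -> [(0, 0), (0, 1), (0, 2), (0, 3), (1, 0), (1, 1), (1, 2), (1, 3), (2, 0), (2, 1), (2, 2), (2, 3), (3, 0), (3, 1), (3, 2), (3, 3), (4, 0), (4, 1), (4, 2), (4, 3), (5, 0), (5, 1), (5, 2), (5, 3), (6, 0), (6, 1), (6, 2), (6, 3), (7, 0), (7, 1), (7, 2), (7, 3)]
Holes: [(0, 0), (0, 1), (0, 2), (0, 3), (1, 0), (1, 1), (1, 2), (1, 3), (2, 0), (2, 1), (2, 2), (2, 3), (3, 0), (3, 1), (3, 2), (3, 3), (4, 0), (4, 1), (4, 2), (4, 3), (5, 0), (5, 1), (5, 2), (5, 3), (6, 0), (6, 1), (6, 2), (6, 3), (7, 0), (7, 1), (7, 2), (7, 3)]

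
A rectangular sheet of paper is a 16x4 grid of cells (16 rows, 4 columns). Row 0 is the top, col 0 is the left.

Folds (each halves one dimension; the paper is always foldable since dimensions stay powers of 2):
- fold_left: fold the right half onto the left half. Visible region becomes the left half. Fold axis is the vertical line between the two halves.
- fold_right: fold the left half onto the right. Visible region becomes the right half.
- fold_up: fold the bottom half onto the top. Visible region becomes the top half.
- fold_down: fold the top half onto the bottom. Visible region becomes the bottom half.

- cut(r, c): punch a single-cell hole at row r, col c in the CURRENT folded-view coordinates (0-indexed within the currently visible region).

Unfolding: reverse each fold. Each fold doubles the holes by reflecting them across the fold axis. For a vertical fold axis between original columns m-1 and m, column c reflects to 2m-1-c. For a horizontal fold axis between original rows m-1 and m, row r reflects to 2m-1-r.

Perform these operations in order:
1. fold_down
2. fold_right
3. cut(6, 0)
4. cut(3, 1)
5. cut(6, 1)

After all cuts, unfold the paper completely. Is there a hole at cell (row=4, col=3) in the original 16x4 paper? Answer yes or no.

Answer: yes

Derivation:
Op 1 fold_down: fold axis h@8; visible region now rows[8,16) x cols[0,4) = 8x4
Op 2 fold_right: fold axis v@2; visible region now rows[8,16) x cols[2,4) = 8x2
Op 3 cut(6, 0): punch at orig (14,2); cuts so far [(14, 2)]; region rows[8,16) x cols[2,4) = 8x2
Op 4 cut(3, 1): punch at orig (11,3); cuts so far [(11, 3), (14, 2)]; region rows[8,16) x cols[2,4) = 8x2
Op 5 cut(6, 1): punch at orig (14,3); cuts so far [(11, 3), (14, 2), (14, 3)]; region rows[8,16) x cols[2,4) = 8x2
Unfold 1 (reflect across v@2): 6 holes -> [(11, 0), (11, 3), (14, 0), (14, 1), (14, 2), (14, 3)]
Unfold 2 (reflect across h@8): 12 holes -> [(1, 0), (1, 1), (1, 2), (1, 3), (4, 0), (4, 3), (11, 0), (11, 3), (14, 0), (14, 1), (14, 2), (14, 3)]
Holes: [(1, 0), (1, 1), (1, 2), (1, 3), (4, 0), (4, 3), (11, 0), (11, 3), (14, 0), (14, 1), (14, 2), (14, 3)]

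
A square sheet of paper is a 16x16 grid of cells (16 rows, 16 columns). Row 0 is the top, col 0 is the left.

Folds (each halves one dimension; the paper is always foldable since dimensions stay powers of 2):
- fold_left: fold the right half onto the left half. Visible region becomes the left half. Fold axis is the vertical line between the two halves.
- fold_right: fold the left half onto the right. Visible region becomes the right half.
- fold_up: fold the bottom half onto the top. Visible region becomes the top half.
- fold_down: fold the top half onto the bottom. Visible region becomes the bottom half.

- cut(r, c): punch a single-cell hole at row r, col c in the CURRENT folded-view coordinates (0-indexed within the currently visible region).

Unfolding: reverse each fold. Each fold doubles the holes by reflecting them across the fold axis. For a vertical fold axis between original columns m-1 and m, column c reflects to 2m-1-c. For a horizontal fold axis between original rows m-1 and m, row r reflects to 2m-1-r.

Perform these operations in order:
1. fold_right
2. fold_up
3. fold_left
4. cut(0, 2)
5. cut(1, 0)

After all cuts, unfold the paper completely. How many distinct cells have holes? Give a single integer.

Op 1 fold_right: fold axis v@8; visible region now rows[0,16) x cols[8,16) = 16x8
Op 2 fold_up: fold axis h@8; visible region now rows[0,8) x cols[8,16) = 8x8
Op 3 fold_left: fold axis v@12; visible region now rows[0,8) x cols[8,12) = 8x4
Op 4 cut(0, 2): punch at orig (0,10); cuts so far [(0, 10)]; region rows[0,8) x cols[8,12) = 8x4
Op 5 cut(1, 0): punch at orig (1,8); cuts so far [(0, 10), (1, 8)]; region rows[0,8) x cols[8,12) = 8x4
Unfold 1 (reflect across v@12): 4 holes -> [(0, 10), (0, 13), (1, 8), (1, 15)]
Unfold 2 (reflect across h@8): 8 holes -> [(0, 10), (0, 13), (1, 8), (1, 15), (14, 8), (14, 15), (15, 10), (15, 13)]
Unfold 3 (reflect across v@8): 16 holes -> [(0, 2), (0, 5), (0, 10), (0, 13), (1, 0), (1, 7), (1, 8), (1, 15), (14, 0), (14, 7), (14, 8), (14, 15), (15, 2), (15, 5), (15, 10), (15, 13)]

Answer: 16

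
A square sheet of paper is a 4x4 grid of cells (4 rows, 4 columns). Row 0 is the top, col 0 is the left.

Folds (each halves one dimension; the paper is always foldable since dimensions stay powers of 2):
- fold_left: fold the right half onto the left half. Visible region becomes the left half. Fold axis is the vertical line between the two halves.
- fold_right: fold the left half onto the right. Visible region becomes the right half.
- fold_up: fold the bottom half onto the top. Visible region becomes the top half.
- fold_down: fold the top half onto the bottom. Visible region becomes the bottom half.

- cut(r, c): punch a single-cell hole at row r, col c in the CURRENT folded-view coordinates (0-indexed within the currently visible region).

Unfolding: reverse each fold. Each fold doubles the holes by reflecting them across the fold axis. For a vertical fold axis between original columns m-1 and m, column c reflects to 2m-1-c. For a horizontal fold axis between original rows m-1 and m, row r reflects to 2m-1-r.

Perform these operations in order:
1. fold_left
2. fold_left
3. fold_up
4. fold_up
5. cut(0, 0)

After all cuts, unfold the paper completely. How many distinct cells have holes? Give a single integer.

Op 1 fold_left: fold axis v@2; visible region now rows[0,4) x cols[0,2) = 4x2
Op 2 fold_left: fold axis v@1; visible region now rows[0,4) x cols[0,1) = 4x1
Op 3 fold_up: fold axis h@2; visible region now rows[0,2) x cols[0,1) = 2x1
Op 4 fold_up: fold axis h@1; visible region now rows[0,1) x cols[0,1) = 1x1
Op 5 cut(0, 0): punch at orig (0,0); cuts so far [(0, 0)]; region rows[0,1) x cols[0,1) = 1x1
Unfold 1 (reflect across h@1): 2 holes -> [(0, 0), (1, 0)]
Unfold 2 (reflect across h@2): 4 holes -> [(0, 0), (1, 0), (2, 0), (3, 0)]
Unfold 3 (reflect across v@1): 8 holes -> [(0, 0), (0, 1), (1, 0), (1, 1), (2, 0), (2, 1), (3, 0), (3, 1)]
Unfold 4 (reflect across v@2): 16 holes -> [(0, 0), (0, 1), (0, 2), (0, 3), (1, 0), (1, 1), (1, 2), (1, 3), (2, 0), (2, 1), (2, 2), (2, 3), (3, 0), (3, 1), (3, 2), (3, 3)]

Answer: 16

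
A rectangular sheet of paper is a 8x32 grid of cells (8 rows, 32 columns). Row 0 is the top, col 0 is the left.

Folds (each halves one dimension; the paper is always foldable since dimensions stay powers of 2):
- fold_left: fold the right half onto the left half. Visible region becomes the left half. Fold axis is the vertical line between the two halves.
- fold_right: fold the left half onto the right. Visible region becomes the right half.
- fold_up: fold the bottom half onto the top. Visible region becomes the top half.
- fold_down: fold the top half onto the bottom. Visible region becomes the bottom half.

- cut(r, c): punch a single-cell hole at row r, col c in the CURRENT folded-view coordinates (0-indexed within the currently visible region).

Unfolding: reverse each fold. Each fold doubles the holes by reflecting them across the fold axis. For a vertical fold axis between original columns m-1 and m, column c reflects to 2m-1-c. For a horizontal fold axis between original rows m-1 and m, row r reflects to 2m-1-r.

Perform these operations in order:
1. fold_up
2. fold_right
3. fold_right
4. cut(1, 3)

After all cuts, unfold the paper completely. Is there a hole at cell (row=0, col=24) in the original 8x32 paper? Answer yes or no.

Op 1 fold_up: fold axis h@4; visible region now rows[0,4) x cols[0,32) = 4x32
Op 2 fold_right: fold axis v@16; visible region now rows[0,4) x cols[16,32) = 4x16
Op 3 fold_right: fold axis v@24; visible region now rows[0,4) x cols[24,32) = 4x8
Op 4 cut(1, 3): punch at orig (1,27); cuts so far [(1, 27)]; region rows[0,4) x cols[24,32) = 4x8
Unfold 1 (reflect across v@24): 2 holes -> [(1, 20), (1, 27)]
Unfold 2 (reflect across v@16): 4 holes -> [(1, 4), (1, 11), (1, 20), (1, 27)]
Unfold 3 (reflect across h@4): 8 holes -> [(1, 4), (1, 11), (1, 20), (1, 27), (6, 4), (6, 11), (6, 20), (6, 27)]
Holes: [(1, 4), (1, 11), (1, 20), (1, 27), (6, 4), (6, 11), (6, 20), (6, 27)]

Answer: no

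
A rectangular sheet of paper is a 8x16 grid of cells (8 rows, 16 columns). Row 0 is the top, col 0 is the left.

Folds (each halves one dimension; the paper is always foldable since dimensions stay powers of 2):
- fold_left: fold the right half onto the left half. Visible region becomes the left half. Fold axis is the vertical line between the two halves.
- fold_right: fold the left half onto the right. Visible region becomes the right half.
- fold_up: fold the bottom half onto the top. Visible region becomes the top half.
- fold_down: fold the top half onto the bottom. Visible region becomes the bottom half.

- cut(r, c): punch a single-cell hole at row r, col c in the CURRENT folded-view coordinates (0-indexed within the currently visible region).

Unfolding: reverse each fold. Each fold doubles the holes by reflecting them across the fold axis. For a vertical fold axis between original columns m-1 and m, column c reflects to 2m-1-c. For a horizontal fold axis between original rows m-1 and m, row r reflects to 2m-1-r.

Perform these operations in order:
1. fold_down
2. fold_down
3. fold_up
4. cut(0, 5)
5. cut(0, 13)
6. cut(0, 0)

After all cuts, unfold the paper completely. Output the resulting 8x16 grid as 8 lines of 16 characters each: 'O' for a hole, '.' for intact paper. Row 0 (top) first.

Op 1 fold_down: fold axis h@4; visible region now rows[4,8) x cols[0,16) = 4x16
Op 2 fold_down: fold axis h@6; visible region now rows[6,8) x cols[0,16) = 2x16
Op 3 fold_up: fold axis h@7; visible region now rows[6,7) x cols[0,16) = 1x16
Op 4 cut(0, 5): punch at orig (6,5); cuts so far [(6, 5)]; region rows[6,7) x cols[0,16) = 1x16
Op 5 cut(0, 13): punch at orig (6,13); cuts so far [(6, 5), (6, 13)]; region rows[6,7) x cols[0,16) = 1x16
Op 6 cut(0, 0): punch at orig (6,0); cuts so far [(6, 0), (6, 5), (6, 13)]; region rows[6,7) x cols[0,16) = 1x16
Unfold 1 (reflect across h@7): 6 holes -> [(6, 0), (6, 5), (6, 13), (7, 0), (7, 5), (7, 13)]
Unfold 2 (reflect across h@6): 12 holes -> [(4, 0), (4, 5), (4, 13), (5, 0), (5, 5), (5, 13), (6, 0), (6, 5), (6, 13), (7, 0), (7, 5), (7, 13)]
Unfold 3 (reflect across h@4): 24 holes -> [(0, 0), (0, 5), (0, 13), (1, 0), (1, 5), (1, 13), (2, 0), (2, 5), (2, 13), (3, 0), (3, 5), (3, 13), (4, 0), (4, 5), (4, 13), (5, 0), (5, 5), (5, 13), (6, 0), (6, 5), (6, 13), (7, 0), (7, 5), (7, 13)]

Answer: O....O.......O..
O....O.......O..
O....O.......O..
O....O.......O..
O....O.......O..
O....O.......O..
O....O.......O..
O....O.......O..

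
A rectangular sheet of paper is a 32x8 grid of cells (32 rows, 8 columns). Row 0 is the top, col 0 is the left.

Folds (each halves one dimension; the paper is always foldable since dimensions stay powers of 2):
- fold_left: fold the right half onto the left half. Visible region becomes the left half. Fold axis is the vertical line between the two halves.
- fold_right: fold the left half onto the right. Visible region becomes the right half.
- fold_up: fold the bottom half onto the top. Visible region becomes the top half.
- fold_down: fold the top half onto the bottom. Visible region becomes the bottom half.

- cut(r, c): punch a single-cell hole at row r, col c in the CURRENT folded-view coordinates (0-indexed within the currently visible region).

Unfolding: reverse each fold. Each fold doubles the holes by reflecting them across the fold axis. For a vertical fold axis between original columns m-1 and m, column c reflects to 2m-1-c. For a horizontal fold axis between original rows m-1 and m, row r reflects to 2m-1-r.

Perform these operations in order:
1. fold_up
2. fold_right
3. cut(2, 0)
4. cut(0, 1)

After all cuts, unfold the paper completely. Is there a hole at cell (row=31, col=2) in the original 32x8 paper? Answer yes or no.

Answer: yes

Derivation:
Op 1 fold_up: fold axis h@16; visible region now rows[0,16) x cols[0,8) = 16x8
Op 2 fold_right: fold axis v@4; visible region now rows[0,16) x cols[4,8) = 16x4
Op 3 cut(2, 0): punch at orig (2,4); cuts so far [(2, 4)]; region rows[0,16) x cols[4,8) = 16x4
Op 4 cut(0, 1): punch at orig (0,5); cuts so far [(0, 5), (2, 4)]; region rows[0,16) x cols[4,8) = 16x4
Unfold 1 (reflect across v@4): 4 holes -> [(0, 2), (0, 5), (2, 3), (2, 4)]
Unfold 2 (reflect across h@16): 8 holes -> [(0, 2), (0, 5), (2, 3), (2, 4), (29, 3), (29, 4), (31, 2), (31, 5)]
Holes: [(0, 2), (0, 5), (2, 3), (2, 4), (29, 3), (29, 4), (31, 2), (31, 5)]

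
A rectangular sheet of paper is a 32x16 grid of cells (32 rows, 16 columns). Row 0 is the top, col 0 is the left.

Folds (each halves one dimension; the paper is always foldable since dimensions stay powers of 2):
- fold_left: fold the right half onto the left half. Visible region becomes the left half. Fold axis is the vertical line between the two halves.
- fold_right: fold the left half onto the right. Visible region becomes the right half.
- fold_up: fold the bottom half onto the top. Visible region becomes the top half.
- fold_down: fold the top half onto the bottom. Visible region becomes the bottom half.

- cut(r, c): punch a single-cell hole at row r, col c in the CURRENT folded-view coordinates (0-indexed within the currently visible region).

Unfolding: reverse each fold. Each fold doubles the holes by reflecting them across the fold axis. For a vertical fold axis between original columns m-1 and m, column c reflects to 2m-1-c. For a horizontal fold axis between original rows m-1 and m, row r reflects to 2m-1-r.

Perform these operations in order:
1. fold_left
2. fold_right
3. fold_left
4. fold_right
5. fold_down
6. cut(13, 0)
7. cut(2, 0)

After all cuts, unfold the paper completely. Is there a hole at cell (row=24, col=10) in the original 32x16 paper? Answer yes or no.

Answer: no

Derivation:
Op 1 fold_left: fold axis v@8; visible region now rows[0,32) x cols[0,8) = 32x8
Op 2 fold_right: fold axis v@4; visible region now rows[0,32) x cols[4,8) = 32x4
Op 3 fold_left: fold axis v@6; visible region now rows[0,32) x cols[4,6) = 32x2
Op 4 fold_right: fold axis v@5; visible region now rows[0,32) x cols[5,6) = 32x1
Op 5 fold_down: fold axis h@16; visible region now rows[16,32) x cols[5,6) = 16x1
Op 6 cut(13, 0): punch at orig (29,5); cuts so far [(29, 5)]; region rows[16,32) x cols[5,6) = 16x1
Op 7 cut(2, 0): punch at orig (18,5); cuts so far [(18, 5), (29, 5)]; region rows[16,32) x cols[5,6) = 16x1
Unfold 1 (reflect across h@16): 4 holes -> [(2, 5), (13, 5), (18, 5), (29, 5)]
Unfold 2 (reflect across v@5): 8 holes -> [(2, 4), (2, 5), (13, 4), (13, 5), (18, 4), (18, 5), (29, 4), (29, 5)]
Unfold 3 (reflect across v@6): 16 holes -> [(2, 4), (2, 5), (2, 6), (2, 7), (13, 4), (13, 5), (13, 6), (13, 7), (18, 4), (18, 5), (18, 6), (18, 7), (29, 4), (29, 5), (29, 6), (29, 7)]
Unfold 4 (reflect across v@4): 32 holes -> [(2, 0), (2, 1), (2, 2), (2, 3), (2, 4), (2, 5), (2, 6), (2, 7), (13, 0), (13, 1), (13, 2), (13, 3), (13, 4), (13, 5), (13, 6), (13, 7), (18, 0), (18, 1), (18, 2), (18, 3), (18, 4), (18, 5), (18, 6), (18, 7), (29, 0), (29, 1), (29, 2), (29, 3), (29, 4), (29, 5), (29, 6), (29, 7)]
Unfold 5 (reflect across v@8): 64 holes -> [(2, 0), (2, 1), (2, 2), (2, 3), (2, 4), (2, 5), (2, 6), (2, 7), (2, 8), (2, 9), (2, 10), (2, 11), (2, 12), (2, 13), (2, 14), (2, 15), (13, 0), (13, 1), (13, 2), (13, 3), (13, 4), (13, 5), (13, 6), (13, 7), (13, 8), (13, 9), (13, 10), (13, 11), (13, 12), (13, 13), (13, 14), (13, 15), (18, 0), (18, 1), (18, 2), (18, 3), (18, 4), (18, 5), (18, 6), (18, 7), (18, 8), (18, 9), (18, 10), (18, 11), (18, 12), (18, 13), (18, 14), (18, 15), (29, 0), (29, 1), (29, 2), (29, 3), (29, 4), (29, 5), (29, 6), (29, 7), (29, 8), (29, 9), (29, 10), (29, 11), (29, 12), (29, 13), (29, 14), (29, 15)]
Holes: [(2, 0), (2, 1), (2, 2), (2, 3), (2, 4), (2, 5), (2, 6), (2, 7), (2, 8), (2, 9), (2, 10), (2, 11), (2, 12), (2, 13), (2, 14), (2, 15), (13, 0), (13, 1), (13, 2), (13, 3), (13, 4), (13, 5), (13, 6), (13, 7), (13, 8), (13, 9), (13, 10), (13, 11), (13, 12), (13, 13), (13, 14), (13, 15), (18, 0), (18, 1), (18, 2), (18, 3), (18, 4), (18, 5), (18, 6), (18, 7), (18, 8), (18, 9), (18, 10), (18, 11), (18, 12), (18, 13), (18, 14), (18, 15), (29, 0), (29, 1), (29, 2), (29, 3), (29, 4), (29, 5), (29, 6), (29, 7), (29, 8), (29, 9), (29, 10), (29, 11), (29, 12), (29, 13), (29, 14), (29, 15)]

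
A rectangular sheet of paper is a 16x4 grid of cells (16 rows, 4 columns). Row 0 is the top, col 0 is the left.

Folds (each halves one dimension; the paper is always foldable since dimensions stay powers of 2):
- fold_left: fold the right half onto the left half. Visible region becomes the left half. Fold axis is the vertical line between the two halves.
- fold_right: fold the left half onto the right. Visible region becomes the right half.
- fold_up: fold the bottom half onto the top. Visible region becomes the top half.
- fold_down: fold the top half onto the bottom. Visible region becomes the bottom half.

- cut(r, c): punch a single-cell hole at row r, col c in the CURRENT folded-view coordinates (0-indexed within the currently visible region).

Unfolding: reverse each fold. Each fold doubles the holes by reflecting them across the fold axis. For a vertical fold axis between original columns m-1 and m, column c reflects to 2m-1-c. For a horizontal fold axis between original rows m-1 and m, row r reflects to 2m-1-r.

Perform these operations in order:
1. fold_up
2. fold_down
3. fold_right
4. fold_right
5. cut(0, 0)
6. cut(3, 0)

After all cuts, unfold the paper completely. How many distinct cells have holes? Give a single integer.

Op 1 fold_up: fold axis h@8; visible region now rows[0,8) x cols[0,4) = 8x4
Op 2 fold_down: fold axis h@4; visible region now rows[4,8) x cols[0,4) = 4x4
Op 3 fold_right: fold axis v@2; visible region now rows[4,8) x cols[2,4) = 4x2
Op 4 fold_right: fold axis v@3; visible region now rows[4,8) x cols[3,4) = 4x1
Op 5 cut(0, 0): punch at orig (4,3); cuts so far [(4, 3)]; region rows[4,8) x cols[3,4) = 4x1
Op 6 cut(3, 0): punch at orig (7,3); cuts so far [(4, 3), (7, 3)]; region rows[4,8) x cols[3,4) = 4x1
Unfold 1 (reflect across v@3): 4 holes -> [(4, 2), (4, 3), (7, 2), (7, 3)]
Unfold 2 (reflect across v@2): 8 holes -> [(4, 0), (4, 1), (4, 2), (4, 3), (7, 0), (7, 1), (7, 2), (7, 3)]
Unfold 3 (reflect across h@4): 16 holes -> [(0, 0), (0, 1), (0, 2), (0, 3), (3, 0), (3, 1), (3, 2), (3, 3), (4, 0), (4, 1), (4, 2), (4, 3), (7, 0), (7, 1), (7, 2), (7, 3)]
Unfold 4 (reflect across h@8): 32 holes -> [(0, 0), (0, 1), (0, 2), (0, 3), (3, 0), (3, 1), (3, 2), (3, 3), (4, 0), (4, 1), (4, 2), (4, 3), (7, 0), (7, 1), (7, 2), (7, 3), (8, 0), (8, 1), (8, 2), (8, 3), (11, 0), (11, 1), (11, 2), (11, 3), (12, 0), (12, 1), (12, 2), (12, 3), (15, 0), (15, 1), (15, 2), (15, 3)]

Answer: 32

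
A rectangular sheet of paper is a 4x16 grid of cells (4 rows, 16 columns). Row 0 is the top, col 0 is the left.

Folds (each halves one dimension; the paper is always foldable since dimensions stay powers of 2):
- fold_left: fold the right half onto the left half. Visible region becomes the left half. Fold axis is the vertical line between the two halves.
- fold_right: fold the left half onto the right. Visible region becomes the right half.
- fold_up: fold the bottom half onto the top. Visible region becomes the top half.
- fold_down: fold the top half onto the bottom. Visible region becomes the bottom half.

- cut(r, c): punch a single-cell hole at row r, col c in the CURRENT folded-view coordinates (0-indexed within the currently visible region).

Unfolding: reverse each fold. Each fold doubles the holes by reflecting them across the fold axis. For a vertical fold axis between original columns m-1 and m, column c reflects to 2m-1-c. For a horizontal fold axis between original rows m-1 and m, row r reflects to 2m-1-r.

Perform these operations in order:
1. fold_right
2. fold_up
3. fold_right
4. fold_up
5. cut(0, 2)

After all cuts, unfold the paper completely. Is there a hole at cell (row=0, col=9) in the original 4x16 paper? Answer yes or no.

Op 1 fold_right: fold axis v@8; visible region now rows[0,4) x cols[8,16) = 4x8
Op 2 fold_up: fold axis h@2; visible region now rows[0,2) x cols[8,16) = 2x8
Op 3 fold_right: fold axis v@12; visible region now rows[0,2) x cols[12,16) = 2x4
Op 4 fold_up: fold axis h@1; visible region now rows[0,1) x cols[12,16) = 1x4
Op 5 cut(0, 2): punch at orig (0,14); cuts so far [(0, 14)]; region rows[0,1) x cols[12,16) = 1x4
Unfold 1 (reflect across h@1): 2 holes -> [(0, 14), (1, 14)]
Unfold 2 (reflect across v@12): 4 holes -> [(0, 9), (0, 14), (1, 9), (1, 14)]
Unfold 3 (reflect across h@2): 8 holes -> [(0, 9), (0, 14), (1, 9), (1, 14), (2, 9), (2, 14), (3, 9), (3, 14)]
Unfold 4 (reflect across v@8): 16 holes -> [(0, 1), (0, 6), (0, 9), (0, 14), (1, 1), (1, 6), (1, 9), (1, 14), (2, 1), (2, 6), (2, 9), (2, 14), (3, 1), (3, 6), (3, 9), (3, 14)]
Holes: [(0, 1), (0, 6), (0, 9), (0, 14), (1, 1), (1, 6), (1, 9), (1, 14), (2, 1), (2, 6), (2, 9), (2, 14), (3, 1), (3, 6), (3, 9), (3, 14)]

Answer: yes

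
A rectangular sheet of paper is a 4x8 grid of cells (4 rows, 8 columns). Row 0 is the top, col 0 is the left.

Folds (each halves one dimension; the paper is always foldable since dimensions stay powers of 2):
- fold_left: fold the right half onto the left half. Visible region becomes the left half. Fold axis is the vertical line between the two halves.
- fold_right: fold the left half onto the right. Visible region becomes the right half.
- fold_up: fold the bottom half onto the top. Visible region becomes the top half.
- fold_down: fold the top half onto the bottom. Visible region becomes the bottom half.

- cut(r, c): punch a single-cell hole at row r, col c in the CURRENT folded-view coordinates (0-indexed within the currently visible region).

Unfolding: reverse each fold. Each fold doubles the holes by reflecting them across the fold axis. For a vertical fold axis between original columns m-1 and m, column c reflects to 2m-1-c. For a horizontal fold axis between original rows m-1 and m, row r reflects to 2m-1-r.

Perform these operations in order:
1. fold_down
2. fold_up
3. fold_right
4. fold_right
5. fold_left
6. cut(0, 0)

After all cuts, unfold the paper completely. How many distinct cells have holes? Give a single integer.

Answer: 32

Derivation:
Op 1 fold_down: fold axis h@2; visible region now rows[2,4) x cols[0,8) = 2x8
Op 2 fold_up: fold axis h@3; visible region now rows[2,3) x cols[0,8) = 1x8
Op 3 fold_right: fold axis v@4; visible region now rows[2,3) x cols[4,8) = 1x4
Op 4 fold_right: fold axis v@6; visible region now rows[2,3) x cols[6,8) = 1x2
Op 5 fold_left: fold axis v@7; visible region now rows[2,3) x cols[6,7) = 1x1
Op 6 cut(0, 0): punch at orig (2,6); cuts so far [(2, 6)]; region rows[2,3) x cols[6,7) = 1x1
Unfold 1 (reflect across v@7): 2 holes -> [(2, 6), (2, 7)]
Unfold 2 (reflect across v@6): 4 holes -> [(2, 4), (2, 5), (2, 6), (2, 7)]
Unfold 3 (reflect across v@4): 8 holes -> [(2, 0), (2, 1), (2, 2), (2, 3), (2, 4), (2, 5), (2, 6), (2, 7)]
Unfold 4 (reflect across h@3): 16 holes -> [(2, 0), (2, 1), (2, 2), (2, 3), (2, 4), (2, 5), (2, 6), (2, 7), (3, 0), (3, 1), (3, 2), (3, 3), (3, 4), (3, 5), (3, 6), (3, 7)]
Unfold 5 (reflect across h@2): 32 holes -> [(0, 0), (0, 1), (0, 2), (0, 3), (0, 4), (0, 5), (0, 6), (0, 7), (1, 0), (1, 1), (1, 2), (1, 3), (1, 4), (1, 5), (1, 6), (1, 7), (2, 0), (2, 1), (2, 2), (2, 3), (2, 4), (2, 5), (2, 6), (2, 7), (3, 0), (3, 1), (3, 2), (3, 3), (3, 4), (3, 5), (3, 6), (3, 7)]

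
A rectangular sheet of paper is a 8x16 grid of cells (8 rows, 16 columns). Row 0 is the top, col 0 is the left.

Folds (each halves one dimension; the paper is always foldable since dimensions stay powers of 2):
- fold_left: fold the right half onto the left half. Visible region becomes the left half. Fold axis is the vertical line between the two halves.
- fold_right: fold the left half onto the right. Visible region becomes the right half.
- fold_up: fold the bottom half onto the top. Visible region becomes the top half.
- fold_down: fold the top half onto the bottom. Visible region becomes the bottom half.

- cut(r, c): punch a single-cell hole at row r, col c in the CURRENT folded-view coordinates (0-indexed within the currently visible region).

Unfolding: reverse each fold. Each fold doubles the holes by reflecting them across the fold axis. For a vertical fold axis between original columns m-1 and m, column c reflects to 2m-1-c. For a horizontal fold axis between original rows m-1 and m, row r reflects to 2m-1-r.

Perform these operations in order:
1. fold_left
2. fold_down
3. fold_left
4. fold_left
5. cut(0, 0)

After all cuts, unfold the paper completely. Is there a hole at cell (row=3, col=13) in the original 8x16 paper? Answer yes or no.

Op 1 fold_left: fold axis v@8; visible region now rows[0,8) x cols[0,8) = 8x8
Op 2 fold_down: fold axis h@4; visible region now rows[4,8) x cols[0,8) = 4x8
Op 3 fold_left: fold axis v@4; visible region now rows[4,8) x cols[0,4) = 4x4
Op 4 fold_left: fold axis v@2; visible region now rows[4,8) x cols[0,2) = 4x2
Op 5 cut(0, 0): punch at orig (4,0); cuts so far [(4, 0)]; region rows[4,8) x cols[0,2) = 4x2
Unfold 1 (reflect across v@2): 2 holes -> [(4, 0), (4, 3)]
Unfold 2 (reflect across v@4): 4 holes -> [(4, 0), (4, 3), (4, 4), (4, 7)]
Unfold 3 (reflect across h@4): 8 holes -> [(3, 0), (3, 3), (3, 4), (3, 7), (4, 0), (4, 3), (4, 4), (4, 7)]
Unfold 4 (reflect across v@8): 16 holes -> [(3, 0), (3, 3), (3, 4), (3, 7), (3, 8), (3, 11), (3, 12), (3, 15), (4, 0), (4, 3), (4, 4), (4, 7), (4, 8), (4, 11), (4, 12), (4, 15)]
Holes: [(3, 0), (3, 3), (3, 4), (3, 7), (3, 8), (3, 11), (3, 12), (3, 15), (4, 0), (4, 3), (4, 4), (4, 7), (4, 8), (4, 11), (4, 12), (4, 15)]

Answer: no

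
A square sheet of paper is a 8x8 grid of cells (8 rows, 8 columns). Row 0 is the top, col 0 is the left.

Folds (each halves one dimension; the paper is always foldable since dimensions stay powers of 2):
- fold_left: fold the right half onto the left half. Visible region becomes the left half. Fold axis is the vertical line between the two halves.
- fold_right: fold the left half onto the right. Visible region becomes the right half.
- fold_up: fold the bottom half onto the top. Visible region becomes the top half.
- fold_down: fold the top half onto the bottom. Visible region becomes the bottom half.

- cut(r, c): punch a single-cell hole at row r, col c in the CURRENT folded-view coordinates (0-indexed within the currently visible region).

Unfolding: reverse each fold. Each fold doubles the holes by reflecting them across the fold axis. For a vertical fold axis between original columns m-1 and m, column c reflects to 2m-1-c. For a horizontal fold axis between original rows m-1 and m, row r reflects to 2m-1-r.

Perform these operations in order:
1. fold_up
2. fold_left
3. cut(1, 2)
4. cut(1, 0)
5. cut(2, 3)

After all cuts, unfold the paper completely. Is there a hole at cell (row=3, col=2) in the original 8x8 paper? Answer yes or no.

Op 1 fold_up: fold axis h@4; visible region now rows[0,4) x cols[0,8) = 4x8
Op 2 fold_left: fold axis v@4; visible region now rows[0,4) x cols[0,4) = 4x4
Op 3 cut(1, 2): punch at orig (1,2); cuts so far [(1, 2)]; region rows[0,4) x cols[0,4) = 4x4
Op 4 cut(1, 0): punch at orig (1,0); cuts so far [(1, 0), (1, 2)]; region rows[0,4) x cols[0,4) = 4x4
Op 5 cut(2, 3): punch at orig (2,3); cuts so far [(1, 0), (1, 2), (2, 3)]; region rows[0,4) x cols[0,4) = 4x4
Unfold 1 (reflect across v@4): 6 holes -> [(1, 0), (1, 2), (1, 5), (1, 7), (2, 3), (2, 4)]
Unfold 2 (reflect across h@4): 12 holes -> [(1, 0), (1, 2), (1, 5), (1, 7), (2, 3), (2, 4), (5, 3), (5, 4), (6, 0), (6, 2), (6, 5), (6, 7)]
Holes: [(1, 0), (1, 2), (1, 5), (1, 7), (2, 3), (2, 4), (5, 3), (5, 4), (6, 0), (6, 2), (6, 5), (6, 7)]

Answer: no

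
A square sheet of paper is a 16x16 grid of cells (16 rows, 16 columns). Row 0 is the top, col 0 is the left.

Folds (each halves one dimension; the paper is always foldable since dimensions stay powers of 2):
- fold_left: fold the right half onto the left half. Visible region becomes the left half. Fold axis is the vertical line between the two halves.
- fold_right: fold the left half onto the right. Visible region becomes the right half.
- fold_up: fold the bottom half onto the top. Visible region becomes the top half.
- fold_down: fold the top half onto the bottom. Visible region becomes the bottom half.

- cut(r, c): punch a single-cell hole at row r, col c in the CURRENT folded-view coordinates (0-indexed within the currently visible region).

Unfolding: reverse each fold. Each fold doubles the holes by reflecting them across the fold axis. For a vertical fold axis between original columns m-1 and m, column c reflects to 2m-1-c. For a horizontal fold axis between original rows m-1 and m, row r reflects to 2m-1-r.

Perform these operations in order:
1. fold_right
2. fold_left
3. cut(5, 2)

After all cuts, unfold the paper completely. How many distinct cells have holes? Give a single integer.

Op 1 fold_right: fold axis v@8; visible region now rows[0,16) x cols[8,16) = 16x8
Op 2 fold_left: fold axis v@12; visible region now rows[0,16) x cols[8,12) = 16x4
Op 3 cut(5, 2): punch at orig (5,10); cuts so far [(5, 10)]; region rows[0,16) x cols[8,12) = 16x4
Unfold 1 (reflect across v@12): 2 holes -> [(5, 10), (5, 13)]
Unfold 2 (reflect across v@8): 4 holes -> [(5, 2), (5, 5), (5, 10), (5, 13)]

Answer: 4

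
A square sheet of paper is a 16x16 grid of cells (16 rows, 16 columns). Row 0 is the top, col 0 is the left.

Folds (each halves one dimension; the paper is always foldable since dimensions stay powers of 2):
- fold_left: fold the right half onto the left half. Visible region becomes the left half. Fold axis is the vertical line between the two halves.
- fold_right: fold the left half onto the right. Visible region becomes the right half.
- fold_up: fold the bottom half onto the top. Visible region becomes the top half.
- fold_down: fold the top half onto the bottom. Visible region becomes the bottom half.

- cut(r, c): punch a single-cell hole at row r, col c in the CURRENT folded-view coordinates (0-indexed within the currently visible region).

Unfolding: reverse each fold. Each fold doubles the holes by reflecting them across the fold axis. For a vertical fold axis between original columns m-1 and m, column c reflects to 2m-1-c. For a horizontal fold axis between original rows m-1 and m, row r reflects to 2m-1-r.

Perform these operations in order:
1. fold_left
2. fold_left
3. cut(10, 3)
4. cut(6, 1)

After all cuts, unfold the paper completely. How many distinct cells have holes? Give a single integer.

Answer: 8

Derivation:
Op 1 fold_left: fold axis v@8; visible region now rows[0,16) x cols[0,8) = 16x8
Op 2 fold_left: fold axis v@4; visible region now rows[0,16) x cols[0,4) = 16x4
Op 3 cut(10, 3): punch at orig (10,3); cuts so far [(10, 3)]; region rows[0,16) x cols[0,4) = 16x4
Op 4 cut(6, 1): punch at orig (6,1); cuts so far [(6, 1), (10, 3)]; region rows[0,16) x cols[0,4) = 16x4
Unfold 1 (reflect across v@4): 4 holes -> [(6, 1), (6, 6), (10, 3), (10, 4)]
Unfold 2 (reflect across v@8): 8 holes -> [(6, 1), (6, 6), (6, 9), (6, 14), (10, 3), (10, 4), (10, 11), (10, 12)]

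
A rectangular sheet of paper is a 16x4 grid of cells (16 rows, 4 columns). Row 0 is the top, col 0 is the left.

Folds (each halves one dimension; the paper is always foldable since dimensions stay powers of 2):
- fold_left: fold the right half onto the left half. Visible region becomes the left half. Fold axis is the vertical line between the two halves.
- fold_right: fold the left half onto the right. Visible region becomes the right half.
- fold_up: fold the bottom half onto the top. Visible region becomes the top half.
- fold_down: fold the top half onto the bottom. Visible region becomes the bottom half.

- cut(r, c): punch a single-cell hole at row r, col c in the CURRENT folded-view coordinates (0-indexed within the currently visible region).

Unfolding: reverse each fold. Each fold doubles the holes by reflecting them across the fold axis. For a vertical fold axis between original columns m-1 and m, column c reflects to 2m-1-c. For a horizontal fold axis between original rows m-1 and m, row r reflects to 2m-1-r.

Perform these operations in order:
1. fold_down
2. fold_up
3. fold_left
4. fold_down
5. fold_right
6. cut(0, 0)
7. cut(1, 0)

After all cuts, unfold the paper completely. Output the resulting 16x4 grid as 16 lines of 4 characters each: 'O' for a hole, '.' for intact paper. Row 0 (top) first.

Answer: OOOO
OOOO
OOOO
OOOO
OOOO
OOOO
OOOO
OOOO
OOOO
OOOO
OOOO
OOOO
OOOO
OOOO
OOOO
OOOO

Derivation:
Op 1 fold_down: fold axis h@8; visible region now rows[8,16) x cols[0,4) = 8x4
Op 2 fold_up: fold axis h@12; visible region now rows[8,12) x cols[0,4) = 4x4
Op 3 fold_left: fold axis v@2; visible region now rows[8,12) x cols[0,2) = 4x2
Op 4 fold_down: fold axis h@10; visible region now rows[10,12) x cols[0,2) = 2x2
Op 5 fold_right: fold axis v@1; visible region now rows[10,12) x cols[1,2) = 2x1
Op 6 cut(0, 0): punch at orig (10,1); cuts so far [(10, 1)]; region rows[10,12) x cols[1,2) = 2x1
Op 7 cut(1, 0): punch at orig (11,1); cuts so far [(10, 1), (11, 1)]; region rows[10,12) x cols[1,2) = 2x1
Unfold 1 (reflect across v@1): 4 holes -> [(10, 0), (10, 1), (11, 0), (11, 1)]
Unfold 2 (reflect across h@10): 8 holes -> [(8, 0), (8, 1), (9, 0), (9, 1), (10, 0), (10, 1), (11, 0), (11, 1)]
Unfold 3 (reflect across v@2): 16 holes -> [(8, 0), (8, 1), (8, 2), (8, 3), (9, 0), (9, 1), (9, 2), (9, 3), (10, 0), (10, 1), (10, 2), (10, 3), (11, 0), (11, 1), (11, 2), (11, 3)]
Unfold 4 (reflect across h@12): 32 holes -> [(8, 0), (8, 1), (8, 2), (8, 3), (9, 0), (9, 1), (9, 2), (9, 3), (10, 0), (10, 1), (10, 2), (10, 3), (11, 0), (11, 1), (11, 2), (11, 3), (12, 0), (12, 1), (12, 2), (12, 3), (13, 0), (13, 1), (13, 2), (13, 3), (14, 0), (14, 1), (14, 2), (14, 3), (15, 0), (15, 1), (15, 2), (15, 3)]
Unfold 5 (reflect across h@8): 64 holes -> [(0, 0), (0, 1), (0, 2), (0, 3), (1, 0), (1, 1), (1, 2), (1, 3), (2, 0), (2, 1), (2, 2), (2, 3), (3, 0), (3, 1), (3, 2), (3, 3), (4, 0), (4, 1), (4, 2), (4, 3), (5, 0), (5, 1), (5, 2), (5, 3), (6, 0), (6, 1), (6, 2), (6, 3), (7, 0), (7, 1), (7, 2), (7, 3), (8, 0), (8, 1), (8, 2), (8, 3), (9, 0), (9, 1), (9, 2), (9, 3), (10, 0), (10, 1), (10, 2), (10, 3), (11, 0), (11, 1), (11, 2), (11, 3), (12, 0), (12, 1), (12, 2), (12, 3), (13, 0), (13, 1), (13, 2), (13, 3), (14, 0), (14, 1), (14, 2), (14, 3), (15, 0), (15, 1), (15, 2), (15, 3)]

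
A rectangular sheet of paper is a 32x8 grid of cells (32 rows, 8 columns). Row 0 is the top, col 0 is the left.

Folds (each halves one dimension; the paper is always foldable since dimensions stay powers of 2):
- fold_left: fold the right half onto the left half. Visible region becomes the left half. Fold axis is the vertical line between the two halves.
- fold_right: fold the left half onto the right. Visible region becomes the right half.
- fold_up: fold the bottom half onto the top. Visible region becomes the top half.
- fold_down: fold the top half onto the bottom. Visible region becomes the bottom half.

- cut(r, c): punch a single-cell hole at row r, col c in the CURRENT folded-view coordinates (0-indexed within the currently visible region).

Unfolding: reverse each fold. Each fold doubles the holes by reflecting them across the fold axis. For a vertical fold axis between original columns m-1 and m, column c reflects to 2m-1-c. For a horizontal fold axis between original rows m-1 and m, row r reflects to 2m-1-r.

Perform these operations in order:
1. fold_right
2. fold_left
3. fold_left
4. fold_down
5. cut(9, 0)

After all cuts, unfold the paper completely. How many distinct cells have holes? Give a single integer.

Answer: 16

Derivation:
Op 1 fold_right: fold axis v@4; visible region now rows[0,32) x cols[4,8) = 32x4
Op 2 fold_left: fold axis v@6; visible region now rows[0,32) x cols[4,6) = 32x2
Op 3 fold_left: fold axis v@5; visible region now rows[0,32) x cols[4,5) = 32x1
Op 4 fold_down: fold axis h@16; visible region now rows[16,32) x cols[4,5) = 16x1
Op 5 cut(9, 0): punch at orig (25,4); cuts so far [(25, 4)]; region rows[16,32) x cols[4,5) = 16x1
Unfold 1 (reflect across h@16): 2 holes -> [(6, 4), (25, 4)]
Unfold 2 (reflect across v@5): 4 holes -> [(6, 4), (6, 5), (25, 4), (25, 5)]
Unfold 3 (reflect across v@6): 8 holes -> [(6, 4), (6, 5), (6, 6), (6, 7), (25, 4), (25, 5), (25, 6), (25, 7)]
Unfold 4 (reflect across v@4): 16 holes -> [(6, 0), (6, 1), (6, 2), (6, 3), (6, 4), (6, 5), (6, 6), (6, 7), (25, 0), (25, 1), (25, 2), (25, 3), (25, 4), (25, 5), (25, 6), (25, 7)]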